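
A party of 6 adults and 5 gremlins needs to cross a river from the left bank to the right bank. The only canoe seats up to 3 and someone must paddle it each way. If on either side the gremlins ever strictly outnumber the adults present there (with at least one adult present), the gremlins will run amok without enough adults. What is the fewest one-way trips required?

Counting alone: each trip to the right bank takes at most 3 across and each return brings at least 1 back, so after t trips out (and t−1 returns) at most 3t − (t−1) of the 11 are across; that first reaches 11 at t = 5, so at least 9 crossings are needed.
The plan below uses exactly 9 crossings, so it is optimal:
1. 3 gremlins → the right bank.  (the left bank: 6A 2G; the right bank: 0A 3G)
2. 1 gremlin ← the left bank.  (the left bank: 6A 3G; the right bank: 0A 2G)
3. 3 adults → the right bank.  (the left bank: 3A 3G; the right bank: 3A 2G)
4. 1 adult ← the left bank.  (the left bank: 4A 3G; the right bank: 2A 2G)
5. 2 adults and 1 gremlin → the right bank.  (the left bank: 2A 2G; the right bank: 4A 3G)
6. 1 adult ← the left bank.  (the left bank: 3A 2G; the right bank: 3A 3G)
7. 2 adults and 1 gremlin → the right bank.  (the left bank: 1A 1G; the right bank: 5A 4G)
8. 1 adult ← the left bank.  (the left bank: 2A 1G; the right bank: 4A 4G)
9. 2 adults and 1 gremlin → the right bank.  (the left bank: 0A 0G; the right bank: 6A 5G)

9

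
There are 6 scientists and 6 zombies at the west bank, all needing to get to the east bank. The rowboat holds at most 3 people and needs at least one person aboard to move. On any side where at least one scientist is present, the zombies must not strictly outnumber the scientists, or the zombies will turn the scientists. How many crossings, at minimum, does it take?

Following every safe sequence of crossings from the start, the most of the 12 that can be at the east bank as the rowboat arrives there on crossings 1, 3, 5 is 3, 5, 6 respectively; the best ever achieved is 6 of 12.
From crossing 7 on, no configuration arises that was not already reachable earlier: only 17 distinct safe configurations (who is on which side, and where the rowboat is) can ever be reached, none of them has everyone across, and every continuation just revisits them. They are: 0 scientists + 0 zombies across (rowboat back at the start); 0 scientists + 1 zombie across (rowboat there); 0 scientists + 1 zombie across (rowboat back at the start); 0 scientists + 2 zombies across (rowboat there); 0 scientists + 2 zombies across (rowboat back at the start); 0 scientists + 3 zombies across (rowboat there); 0 scientists + 3 zombies across (rowboat back at the start); 0 scientists + 4 zombies across (rowboat there); 0 scientists + 4 zombies across (rowboat back at the start); 0 scientists + 5 zombies across (rowboat there); 0 scientists + 5 zombies across (rowboat back at the start); 0 scientists + 6 zombies across (rowboat there); 1 scientist + 1 zombie across (rowboat there); 1 scientist + 1 zombie across (rowboat back at the start); 2 scientists + 2 zombies across (rowboat there); 2 scientists + 2 zombies across (rowboat back at the start); 3 scientists + 3 zombies across (rowboat there). So no valid plan exists.

impossible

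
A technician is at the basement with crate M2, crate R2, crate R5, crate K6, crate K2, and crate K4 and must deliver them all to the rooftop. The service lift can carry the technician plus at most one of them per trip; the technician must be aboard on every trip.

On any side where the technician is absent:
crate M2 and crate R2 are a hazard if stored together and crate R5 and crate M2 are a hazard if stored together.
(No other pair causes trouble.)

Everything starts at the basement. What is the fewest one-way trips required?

13

Counting alone: the technician can take at most 1 across per trip to the rooftop, so moving all 6 needs at least 6 loaded trips out, with a return between consecutive ones — at least 11 crossings.
The safety rule pushes this higher. Following every safe sequence of crossings, the most of the 6 that can be at the rooftop as the service lift arrives there on crossing 11 is 5 — never all 6.
So no plan with fewer than 13 crossings exists, and this one achieves 13:
1. Technician goes to the rooftop with crate M2.
2. Technician goes back to the basement alone.
3. Technician goes to the rooftop with crate R2.
4. Technician goes back to the basement with crate M2.
5. Technician goes to the rooftop with crate R5.
6. Technician goes back to the basement alone.
7. Technician goes to the rooftop with crate K6.
8. Technician goes back to the basement alone.
9. Technician goes to the rooftop with crate K2.
10. Technician goes back to the basement alone.
11. Technician goes to the rooftop with crate K4.
12. Technician goes back to the basement alone.
13. Technician goes to the rooftop with crate M2.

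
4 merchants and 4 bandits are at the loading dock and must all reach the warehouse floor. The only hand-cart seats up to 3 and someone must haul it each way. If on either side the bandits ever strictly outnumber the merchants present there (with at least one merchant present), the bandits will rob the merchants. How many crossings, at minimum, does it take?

9

Counting alone: each trip to the warehouse floor takes at most 3 across and each return brings at least 1 back, so after t trips out (and t−1 returns) at most 3t − (t−1) of the 8 are across; that first reaches 8 at t = 4, so at least 7 crossings are needed.
The safety rule pushes this higher. Following every safe sequence of crossings, the most of the 8 that can be at the warehouse floor as the hand-cart arrives there on crossing 7 is 7 — never all 8.
So no plan with fewer than 9 crossings exists, and this one achieves 9:
1. 2 bandits → the warehouse floor.  (the loading dock: 4M 2B; the warehouse floor: 0M 2B)
2. 1 bandit ← the loading dock.  (the loading dock: 4M 3B; the warehouse floor: 0M 1B)
3. 3 bandits → the warehouse floor.  (the loading dock: 4M 0B; the warehouse floor: 0M 4B)
4. 1 bandit ← the loading dock.  (the loading dock: 4M 1B; the warehouse floor: 0M 3B)
5. 3 merchants → the warehouse floor.  (the loading dock: 1M 1B; the warehouse floor: 3M 3B)
6. 1 merchant and 1 bandit ← the loading dock.  (the loading dock: 2M 2B; the warehouse floor: 2M 2B)
7. 2 merchants → the warehouse floor.  (the loading dock: 0M 2B; the warehouse floor: 4M 2B)
8. 1 bandit ← the loading dock.  (the loading dock: 0M 3B; the warehouse floor: 4M 1B)
9. 3 bandits → the warehouse floor.  (the loading dock: 0M 0B; the warehouse floor: 4M 4B)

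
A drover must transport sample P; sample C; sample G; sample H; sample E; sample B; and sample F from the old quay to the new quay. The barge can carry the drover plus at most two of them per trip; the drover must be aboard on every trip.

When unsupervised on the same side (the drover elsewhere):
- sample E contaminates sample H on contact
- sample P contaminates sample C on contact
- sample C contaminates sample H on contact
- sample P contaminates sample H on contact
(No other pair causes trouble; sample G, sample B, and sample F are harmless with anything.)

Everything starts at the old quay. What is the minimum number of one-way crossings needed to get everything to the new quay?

Counting alone: the drover can take at most 2 across per trip to the new quay, so moving all 7 needs at least 4 loaded trips out, with a return between consecutive ones — at least 7 crossings.
The safety rule pushes this higher. Following every safe sequence of crossings, the most of the 7 that can be at the new quay as the barge arrives there on crossings 7, 9 is 5, 6 respectively — never all 7.
So no plan with fewer than 11 crossings exists, and this one achieves 11:
1. Drover goes to the new quay with sample H and sample P.  [the old quay: sample B, sample C, sample E, sample F, sample G | the new quay: sample H, sample P]
2. Drover goes back to the old quay with sample P.  [the old quay: sample B, sample C, sample E, sample F, sample G, sample P | the new quay: sample H]
3. Drover goes to the new quay with sample G and sample P.  [the old quay: sample B, sample C, sample E, sample F | the new quay: sample G, sample H, sample P]
4. Drover goes back to the old quay with sample P.  [the old quay: sample B, sample C, sample E, sample F, sample P | the new quay: sample G, sample H]
5. Drover goes to the new quay with sample E and sample P.  [the old quay: sample B, sample C, sample F | the new quay: sample E, sample G, sample H, sample P]
6. Drover goes back to the old quay with sample H.  [the old quay: sample B, sample C, sample F, sample H | the new quay: sample E, sample G, sample P]
7. Drover goes to the new quay with sample B and sample C.  [the old quay: sample F, sample H | the new quay: sample B, sample C, sample E, sample G, sample P]
8. Drover goes back to the old quay with sample P.  [the old quay: sample F, sample H, sample P | the new quay: sample B, sample C, sample E, sample G]
9. Drover goes to the new quay with sample F and sample P.  [the old quay: sample H | the new quay: sample B, sample C, sample E, sample F, sample G, sample P]
10. Drover goes back to the old quay with sample P.  [the old quay: sample H, sample P | the new quay: sample B, sample C, sample E, sample F, sample G]
11. Drover goes to the new quay with sample H and sample P.  [the old quay: — | the new quay: sample B, sample C, sample E, sample F, sample G, sample H, sample P]

11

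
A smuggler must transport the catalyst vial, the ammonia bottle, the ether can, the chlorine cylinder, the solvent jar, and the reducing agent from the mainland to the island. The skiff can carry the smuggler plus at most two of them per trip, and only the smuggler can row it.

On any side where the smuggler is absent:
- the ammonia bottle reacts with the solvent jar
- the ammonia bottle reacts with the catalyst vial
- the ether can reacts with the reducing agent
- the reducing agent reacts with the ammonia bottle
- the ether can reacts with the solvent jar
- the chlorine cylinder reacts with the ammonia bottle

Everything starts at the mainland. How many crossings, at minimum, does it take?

7

Counting alone: the smuggler can take at most 2 across per trip to the island, so moving all 6 needs at least 3 loaded trips out, with a return between consecutive ones — at least 5 crossings.
The safety rule pushes this higher. Following every safe sequence of crossings, the most of the 6 that can be at the island as the skiff arrives there on crossing 5 is 5 — never all 6.
So no plan with fewer than 7 crossings exists, and this one achieves 7:
1. Smuggler goes to the island with the ammonia bottle and the ether can.
2. Smuggler goes back to the mainland alone.
3. Smuggler goes to the island with the catalyst vial and the chlorine cylinder.
4. Smuggler goes back to the mainland with the ammonia bottle.
5. Smuggler goes to the island with the reducing agent and the solvent jar.
6. Smuggler goes back to the mainland with the ether can.
7. Smuggler goes to the island with the ammonia bottle and the ether can.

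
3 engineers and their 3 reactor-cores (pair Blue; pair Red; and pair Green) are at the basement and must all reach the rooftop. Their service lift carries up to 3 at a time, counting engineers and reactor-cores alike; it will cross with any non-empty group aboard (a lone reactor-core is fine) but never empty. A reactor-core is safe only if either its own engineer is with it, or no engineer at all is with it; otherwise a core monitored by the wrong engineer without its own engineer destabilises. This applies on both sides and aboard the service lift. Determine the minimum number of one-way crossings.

Counting alone: each trip to the rooftop takes at most 3 across and each return brings at least 1 back, so after t trips out (and t−1 returns) at most 3t − (t−1) of the 6 are across; that first reaches 6 at t = 3, so at least 5 crossings are needed.
The plan below uses exactly 5 crossings, so it is optimal:
1. engineer Blue and reactor-core Blue cross → the rooftop.
2. engineer Blue crosses ← the basement.
3. engineer Blue, engineer Green, and engineer Red cross → the rooftop.
4. reactor-core Blue crosses ← the basement.
5. reactor-core Blue, reactor-core Green, and reactor-core Red cross → the rooftop.

5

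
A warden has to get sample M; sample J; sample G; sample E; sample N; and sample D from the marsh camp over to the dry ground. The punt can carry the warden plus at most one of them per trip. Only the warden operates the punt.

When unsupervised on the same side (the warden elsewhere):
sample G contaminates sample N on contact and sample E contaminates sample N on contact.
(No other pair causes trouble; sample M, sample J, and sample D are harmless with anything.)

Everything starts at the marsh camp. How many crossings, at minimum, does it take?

13

Counting alone: the warden can take at most 1 across per trip to the dry ground, so moving all 6 needs at least 6 loaded trips out, with a return between consecutive ones — at least 11 crossings.
The safety rule pushes this higher. Following every safe sequence of crossings, the most of the 6 that can be at the dry ground as the punt arrives there on crossing 11 is 5 — never all 6.
So no plan with fewer than 13 crossings exists, and this one achieves 13:
1. Warden goes to the dry ground with sample N.  [the marsh camp: sample D, sample E, sample G, sample J, sample M | the dry ground: sample N]
2. Warden goes back to the marsh camp alone.  [the marsh camp: sample D, sample E, sample G, sample J, sample M | the dry ground: sample N]
3. Warden goes to the dry ground with sample M.  [the marsh camp: sample D, sample E, sample G, sample J | the dry ground: sample M, sample N]
4. Warden goes back to the marsh camp alone.  [the marsh camp: sample D, sample E, sample G, sample J | the dry ground: sample M, sample N]
5. Warden goes to the dry ground with sample J.  [the marsh camp: sample D, sample E, sample G | the dry ground: sample J, sample M, sample N]
6. Warden goes back to the marsh camp alone.  [the marsh camp: sample D, sample E, sample G | the dry ground: sample J, sample M, sample N]
7. Warden goes to the dry ground with sample G.  [the marsh camp: sample D, sample E | the dry ground: sample G, sample J, sample M, sample N]
8. Warden goes back to the marsh camp with sample N.  [the marsh camp: sample D, sample E, sample N | the dry ground: sample G, sample J, sample M]
9. Warden goes to the dry ground with sample E.  [the marsh camp: sample D, sample N | the dry ground: sample E, sample G, sample J, sample M]
10. Warden goes back to the marsh camp alone.  [the marsh camp: sample D, sample N | the dry ground: sample E, sample G, sample J, sample M]
11. Warden goes to the dry ground with sample D.  [the marsh camp: sample N | the dry ground: sample D, sample E, sample G, sample J, sample M]
12. Warden goes back to the marsh camp alone.  [the marsh camp: sample N | the dry ground: sample D, sample E, sample G, sample J, sample M]
13. Warden goes to the dry ground with sample N.  [the marsh camp: — | the dry ground: sample D, sample E, sample G, sample J, sample M, sample N]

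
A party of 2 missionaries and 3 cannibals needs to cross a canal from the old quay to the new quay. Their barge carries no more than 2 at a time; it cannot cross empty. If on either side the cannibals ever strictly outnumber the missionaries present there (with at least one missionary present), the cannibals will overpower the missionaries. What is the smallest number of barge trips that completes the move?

impossible

The cannibals already outnumber the missionaries at the old quay before anyone moves, so the starting position itself is disallowed.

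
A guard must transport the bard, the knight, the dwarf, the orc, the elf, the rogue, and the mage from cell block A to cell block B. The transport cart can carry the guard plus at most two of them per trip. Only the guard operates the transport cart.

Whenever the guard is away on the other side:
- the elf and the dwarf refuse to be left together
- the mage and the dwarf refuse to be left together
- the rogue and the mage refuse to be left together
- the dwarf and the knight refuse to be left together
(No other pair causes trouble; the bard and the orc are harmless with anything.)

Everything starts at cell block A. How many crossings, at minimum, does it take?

7

Counting alone: the guard can take at most 2 across per trip to cell block B, so moving all 7 needs at least 4 loaded trips out, with a return between consecutive ones — at least 7 crossings.
The plan below uses exactly 7 crossings, so it is optimal:
1. Guard goes to cell block B with the dwarf and the rogue.  [cell block A: the bard, the elf, the knight, the mage, the orc | cell block B: the dwarf, the rogue]
2. Guard goes back to cell block A alone.  [cell block A: the bard, the elf, the knight, the mage, the orc | cell block B: the dwarf, the rogue]
3. Guard goes to cell block B with the bard and the orc.  [cell block A: the elf, the knight, the mage | cell block B: the bard, the dwarf, the orc, the rogue]
4. Guard goes back to cell block A alone.  [cell block A: the elf, the knight, the mage | cell block B: the bard, the dwarf, the orc, the rogue]
5. Guard goes to cell block B with the elf and the knight.  [cell block A: the mage | cell block B: the bard, the dwarf, the elf, the knight, the orc, the rogue]
6. Guard goes back to cell block A with the dwarf.  [cell block A: the dwarf, the mage | cell block B: the bard, the elf, the knight, the orc, the rogue]
7. Guard goes to cell block B with the dwarf and the mage.  [cell block A: — | cell block B: the bard, the dwarf, the elf, the knight, the mage, the orc, the rogue]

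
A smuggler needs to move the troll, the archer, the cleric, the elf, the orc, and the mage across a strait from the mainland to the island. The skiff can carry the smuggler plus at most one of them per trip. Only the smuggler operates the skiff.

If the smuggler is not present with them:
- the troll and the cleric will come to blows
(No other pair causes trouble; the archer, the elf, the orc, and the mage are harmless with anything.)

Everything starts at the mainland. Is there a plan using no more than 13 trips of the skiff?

Yes — this plan uses 11 crossings (≤ 13):
1. Smuggler goes to the island with the troll.  [the mainland: the archer, the cleric, the elf, the mage, the orc | the island: the troll]
2. Smuggler goes back to the mainland alone.  [the mainland: the archer, the cleric, the elf, the mage, the orc | the island: the troll]
3. Smuggler goes to the island with the archer.  [the mainland: the cleric, the elf, the mage, the orc | the island: the archer, the troll]
4. Smuggler goes back to the mainland alone.  [the mainland: the cleric, the elf, the mage, the orc | the island: the archer, the troll]
5. Smuggler goes to the island with the elf.  [the mainland: the cleric, the mage, the orc | the island: the archer, the elf, the troll]
6. Smuggler goes back to the mainland alone.  [the mainland: the cleric, the mage, the orc | the island: the archer, the elf, the troll]
7. Smuggler goes to the island with the orc.  [the mainland: the cleric, the mage | the island: the archer, the elf, the orc, the troll]
8. Smuggler goes back to the mainland alone.  [the mainland: the cleric, the mage | the island: the archer, the elf, the orc, the troll]
9. Smuggler goes to the island with the mage.  [the mainland: the cleric | the island: the archer, the elf, the mage, the orc, the troll]
10. Smuggler goes back to the mainland alone.  [the mainland: the cleric | the island: the archer, the elf, the mage, the orc, the troll]
11. Smuggler goes to the island with the cleric.  [the mainland: — | the island: the archer, the cleric, the elf, the mage, the orc, the troll]

Yes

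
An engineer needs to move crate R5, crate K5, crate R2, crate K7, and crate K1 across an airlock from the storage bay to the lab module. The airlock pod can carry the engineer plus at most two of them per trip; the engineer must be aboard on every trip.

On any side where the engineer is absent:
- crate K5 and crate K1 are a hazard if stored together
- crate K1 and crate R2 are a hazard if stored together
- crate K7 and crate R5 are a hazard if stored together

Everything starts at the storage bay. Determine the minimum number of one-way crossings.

5

Counting alone: the engineer can take at most 2 across per trip to the lab module, so moving all 5 needs at least 3 loaded trips out, with a return between consecutive ones — at least 5 crossings.
The plan below uses exactly 5 crossings, so it is optimal:
1. Engineer goes to the lab module with crate K1 and crate R5.
2. Engineer goes back to the storage bay alone.
3. Engineer goes to the lab module with crate K5 and crate R2.
4. Engineer goes back to the storage bay with crate K1.
5. Engineer goes to the lab module with crate K1 and crate K7.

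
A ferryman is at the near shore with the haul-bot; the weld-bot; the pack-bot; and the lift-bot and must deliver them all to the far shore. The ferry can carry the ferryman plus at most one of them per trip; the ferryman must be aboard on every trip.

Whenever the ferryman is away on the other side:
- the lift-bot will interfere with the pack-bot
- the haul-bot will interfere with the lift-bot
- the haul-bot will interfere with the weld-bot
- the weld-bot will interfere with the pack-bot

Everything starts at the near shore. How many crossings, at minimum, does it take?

Whatever the first load, the items left behind include a forbidden pair without the ferryman. No opening move is safe, so no plan exists.

impossible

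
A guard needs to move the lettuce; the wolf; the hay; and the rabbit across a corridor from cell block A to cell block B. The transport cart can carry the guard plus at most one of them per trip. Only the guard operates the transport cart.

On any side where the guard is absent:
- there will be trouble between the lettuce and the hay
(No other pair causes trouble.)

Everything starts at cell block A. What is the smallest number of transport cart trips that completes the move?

Counting alone: the guard can take at most 1 across per trip to cell block B, so moving all 4 needs at least 4 loaded trips out, with a return between consecutive ones — at least 7 crossings.
The plan below uses exactly 7 crossings, so it is optimal:
1. Guard goes to cell block B with the lettuce.
2. Guard goes back to cell block A alone.
3. Guard goes to cell block B with the wolf.
4. Guard goes back to cell block A alone.
5. Guard goes to cell block B with the rabbit.
6. Guard goes back to cell block A alone.
7. Guard goes to cell block B with the hay.

7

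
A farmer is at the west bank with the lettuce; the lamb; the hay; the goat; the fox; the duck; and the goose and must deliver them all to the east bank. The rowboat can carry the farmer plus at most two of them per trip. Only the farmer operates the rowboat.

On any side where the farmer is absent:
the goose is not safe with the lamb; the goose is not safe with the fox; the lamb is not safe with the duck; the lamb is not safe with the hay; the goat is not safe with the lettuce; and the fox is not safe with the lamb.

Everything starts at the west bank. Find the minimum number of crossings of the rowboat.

impossible

Whatever the first load, the items left behind include a forbidden pair without the farmer. No opening move is safe, so no plan exists.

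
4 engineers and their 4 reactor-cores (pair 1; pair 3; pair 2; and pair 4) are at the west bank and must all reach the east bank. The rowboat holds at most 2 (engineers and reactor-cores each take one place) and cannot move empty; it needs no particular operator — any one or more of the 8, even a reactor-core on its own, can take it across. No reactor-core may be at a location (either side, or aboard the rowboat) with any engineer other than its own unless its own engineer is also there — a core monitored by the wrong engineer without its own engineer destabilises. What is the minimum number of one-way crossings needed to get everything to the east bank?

impossible

Following every safe sequence of crossings from the start, the most of the 8 that can be at the east bank as the rowboat arrives there on crossings 1, 3, 5 is 2, 3, 4 respectively; the best ever achieved is 4 of 8.
From crossing 7 on, no configuration arises that was not already reachable earlier: only 44 distinct safe configurations (who is on which side, and where the rowboat is) can ever be reached, none of them has everyone across, and every continuation just revisits them. So no valid plan exists.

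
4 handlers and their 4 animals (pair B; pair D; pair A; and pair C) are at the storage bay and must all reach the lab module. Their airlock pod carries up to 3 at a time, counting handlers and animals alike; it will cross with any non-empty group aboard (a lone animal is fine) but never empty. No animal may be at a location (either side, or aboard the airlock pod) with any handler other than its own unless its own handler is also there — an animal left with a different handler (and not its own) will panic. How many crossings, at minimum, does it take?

9

Counting alone: each trip to the lab module takes at most 3 across and each return brings at least 1 back, so after t trips out (and t−1 returns) at most 3t − (t−1) of the 8 are across; that first reaches 8 at t = 4, so at least 7 crossings are needed.
The safety rule pushes this higher. Following every safe sequence of crossings, the most of the 8 that can be at the lab module as the airlock pod arrives there on crossing 7 is 7 — never all 8.
So no plan with fewer than 9 crossings exists, and this one achieves 9:
1. animal B and handler B cross → the lab module.
2. handler B crosses ← the storage bay.
3. animal D, handler B, and handler D cross → the lab module.
4. animal B and handler B cross ← the storage bay.
5. handler A, handler B, and handler C cross → the lab module.
6. animal D crosses ← the storage bay.
7. animal B and animal D cross → the lab module.
8. animal B crosses ← the storage bay.
9. animal A, animal B, and animal C cross → the lab module.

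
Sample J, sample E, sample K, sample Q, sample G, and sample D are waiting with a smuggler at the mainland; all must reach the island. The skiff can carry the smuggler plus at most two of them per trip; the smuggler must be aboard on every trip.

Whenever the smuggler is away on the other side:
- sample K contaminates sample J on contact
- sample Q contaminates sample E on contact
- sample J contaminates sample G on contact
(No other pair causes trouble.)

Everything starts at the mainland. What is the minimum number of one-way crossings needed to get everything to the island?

7

Counting alone: the smuggler can take at most 2 across per trip to the island, so moving all 6 needs at least 3 loaded trips out, with a return between consecutive ones — at least 5 crossings.
The safety rule pushes this higher. Following every safe sequence of crossings, the most of the 6 that can be at the island as the skiff arrives there on crossing 5 is 5 — never all 6.
So no plan with fewer than 7 crossings exists, and this one achieves 7:
1. Smuggler goes to the island with sample E and sample J.  [the mainland: sample D, sample G, sample K, sample Q | the island: sample E, sample J]
2. Smuggler goes back to the mainland alone.  [the mainland: sample D, sample G, sample K, sample Q | the island: sample E, sample J]
3. Smuggler goes to the island with sample K.  [the mainland: sample D, sample G, sample Q | the island: sample E, sample J, sample K]
4. Smuggler goes back to the mainland with sample J.  [the mainland: sample D, sample G, sample J, sample Q | the island: sample E, sample K]
5. Smuggler goes to the island with sample D and sample G.  [the mainland: sample J, sample Q | the island: sample D, sample E, sample G, sample K]
6. Smuggler goes back to the mainland alone.  [the mainland: sample J, sample Q | the island: sample D, sample E, sample G, sample K]
7. Smuggler goes to the island with sample J and sample Q.  [the mainland: — | the island: sample D, sample E, sample G, sample J, sample K, sample Q]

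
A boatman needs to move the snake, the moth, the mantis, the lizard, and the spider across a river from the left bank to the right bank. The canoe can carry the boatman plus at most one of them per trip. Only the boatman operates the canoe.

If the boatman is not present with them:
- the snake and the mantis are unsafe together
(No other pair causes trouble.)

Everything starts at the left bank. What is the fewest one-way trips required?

Counting alone: the boatman can take at most 1 across per trip to the right bank, so moving all 5 needs at least 5 loaded trips out, with a return between consecutive ones — at least 9 crossings.
The plan below uses exactly 9 crossings, so it is optimal:
1. Boatman goes to the right bank with the snake.  [the left bank: the lizard, the mantis, the moth, the spider | the right bank: the snake]
2. Boatman goes back to the left bank alone.  [the left bank: the lizard, the mantis, the moth, the spider | the right bank: the snake]
3. Boatman goes to the right bank with the moth.  [the left bank: the lizard, the mantis, the spider | the right bank: the moth, the snake]
4. Boatman goes back to the left bank alone.  [the left bank: the lizard, the mantis, the spider | the right bank: the moth, the snake]
5. Boatman goes to the right bank with the lizard.  [the left bank: the mantis, the spider | the right bank: the lizard, the moth, the snake]
6. Boatman goes back to the left bank alone.  [the left bank: the mantis, the spider | the right bank: the lizard, the moth, the snake]
7. Boatman goes to the right bank with the spider.  [the left bank: the mantis | the right bank: the lizard, the moth, the snake, the spider]
8. Boatman goes back to the left bank alone.  [the left bank: the mantis | the right bank: the lizard, the moth, the snake, the spider]
9. Boatman goes to the right bank with the mantis.  [the left bank: — | the right bank: the lizard, the mantis, the moth, the snake, the spider]

9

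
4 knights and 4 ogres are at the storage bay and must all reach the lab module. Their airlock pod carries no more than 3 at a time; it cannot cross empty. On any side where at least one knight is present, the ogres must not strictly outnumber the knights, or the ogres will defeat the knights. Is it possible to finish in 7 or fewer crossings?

No

Counting alone: each trip to the lab module takes at most 3 across and each return brings at least 1 back, so after t trips out (and t−1 returns) at most 3t − (t−1) of the 8 are across; that first reaches 8 at t = 4, so at least 7 crossings are needed.
The safety rule pushes this higher. Following every safe sequence of crossings, the most of the 8 that can be at the lab module as the airlock pod arrives there on crossing 7 is 7 — never all 8.
So the move cannot be finished within 7 crossings. (The shortest complete plan takes 9:)
1. 2 ogres → the lab module.  (the storage bay: 4K 2O; the lab module: 0K 2O)
2. 1 ogre ← the storage bay.  (the storage bay: 4K 3O; the lab module: 0K 1O)
3. 3 ogres → the lab module.  (the storage bay: 4K 0O; the lab module: 0K 4O)
4. 1 ogre ← the storage bay.  (the storage bay: 4K 1O; the lab module: 0K 3O)
5. 3 knights → the lab module.  (the storage bay: 1K 1O; the lab module: 3K 3O)
6. 1 knight and 1 ogre ← the storage bay.  (the storage bay: 2K 2O; the lab module: 2K 2O)
7. 2 knights → the lab module.  (the storage bay: 0K 2O; the lab module: 4K 2O)
8. 1 ogre ← the storage bay.  (the storage bay: 0K 3O; the lab module: 4K 1O)
9. 3 ogres → the lab module.  (the storage bay: 0K 0O; the lab module: 4K 4O)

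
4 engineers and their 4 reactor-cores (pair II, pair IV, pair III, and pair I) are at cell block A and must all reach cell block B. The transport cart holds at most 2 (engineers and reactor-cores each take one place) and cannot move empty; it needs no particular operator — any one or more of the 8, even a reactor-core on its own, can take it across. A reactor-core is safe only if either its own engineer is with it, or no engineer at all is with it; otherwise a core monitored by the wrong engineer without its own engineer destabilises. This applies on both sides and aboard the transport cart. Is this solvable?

No

Following every safe sequence of crossings from the start, the most of the 8 that can be at cell block B as the transport cart arrives there on crossings 1, 3, 5 is 2, 3, 4 respectively; the best ever achieved is 4 of 8.
From crossing 7 on, no configuration arises that was not already reachable earlier: only 44 distinct safe configurations (who is on which side, and where the transport cart is) can ever be reached, none of them has everyone across, and every continuation just revisits them. So no valid plan exists.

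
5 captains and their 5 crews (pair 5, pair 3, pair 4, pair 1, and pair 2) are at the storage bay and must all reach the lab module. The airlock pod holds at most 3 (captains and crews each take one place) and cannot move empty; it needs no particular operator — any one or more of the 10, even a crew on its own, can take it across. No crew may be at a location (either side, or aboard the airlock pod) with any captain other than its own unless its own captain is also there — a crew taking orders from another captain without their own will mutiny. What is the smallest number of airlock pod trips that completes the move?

11

Counting alone: each trip to the lab module takes at most 3 across and each return brings at least 1 back, so after t trips out (and t−1 returns) at most 3t − (t−1) of the 10 are across; that first reaches 10 at t = 5, so at least 9 crossings are needed.
The safety rule pushes this higher. Following every safe sequence of crossings, the most of the 10 that can be at the lab module as the airlock pod arrives there on crossing 9 is 9 — never all 10.
So no plan with fewer than 11 crossings exists, and this one achieves 11:
1. captain 5 and crew 5 cross → the lab module.
2. captain 5 crosses ← the storage bay.
3. crew 1, crew 3, and crew 4 cross → the lab module.
4. crew 5 crosses ← the storage bay.
5. captain 1, captain 3, and captain 4 cross → the lab module.
6. captain 3 and crew 3 cross ← the storage bay.
7. captain 2, captain 3, and captain 5 cross → the lab module.
8. crew 4 crosses ← the storage bay.
9. crew 3 and crew 5 cross → the lab module.
10. crew 5 crosses ← the storage bay.
11. crew 2, crew 4, and crew 5 cross → the lab module.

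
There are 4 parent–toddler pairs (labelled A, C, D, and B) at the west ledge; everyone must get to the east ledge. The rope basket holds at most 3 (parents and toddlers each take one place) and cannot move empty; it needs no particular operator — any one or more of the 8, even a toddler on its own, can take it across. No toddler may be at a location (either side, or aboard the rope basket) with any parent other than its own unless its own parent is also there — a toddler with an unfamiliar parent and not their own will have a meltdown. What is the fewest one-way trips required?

Counting alone: each trip to the east ledge takes at most 3 across and each return brings at least 1 back, so after t trips out (and t−1 returns) at most 3t − (t−1) of the 8 are across; that first reaches 8 at t = 4, so at least 7 crossings are needed.
The safety rule pushes this higher. Following every safe sequence of crossings, the most of the 8 that can be at the east ledge as the rope basket arrives there on crossing 7 is 7 — never all 8.
So no plan with fewer than 9 crossings exists, and this one achieves 9:
1. parent A and toddler A cross → the east ledge.
2. parent A crosses ← the west ledge.
3. parent A, parent C, and toddler C cross → the east ledge.
4. parent A and toddler A cross ← the west ledge.
5. parent A, parent B, and parent D cross → the east ledge.
6. toddler C crosses ← the west ledge.
7. toddler A and toddler C cross → the east ledge.
8. toddler A crosses ← the west ledge.
9. toddler A, toddler B, and toddler D cross → the east ledge.

9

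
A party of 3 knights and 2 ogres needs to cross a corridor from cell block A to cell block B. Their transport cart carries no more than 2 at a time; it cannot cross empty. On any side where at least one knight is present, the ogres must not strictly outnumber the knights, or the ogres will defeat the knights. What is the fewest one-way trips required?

Counting alone: each trip to cell block B takes at most 2 across and each return brings at least 1 back, so after t trips out (and t−1 returns) at most 2t − (t−1) of the 5 are across; that first reaches 5 at t = 4, so at least 7 crossings are needed.
The plan below uses exactly 7 crossings, so it is optimal:
1. 2 ogres → cell block B.  (cell block A: 3K 0O; cell block B: 0K 2O)
2. 1 ogre ← cell block A.  (cell block A: 3K 1O; cell block B: 0K 1O)
3. 2 knights → cell block B.  (cell block A: 1K 1O; cell block B: 2K 1O)
4. 1 knight ← cell block A.  (cell block A: 2K 1O; cell block B: 1K 1O)
5. 1 knight and 1 ogre → cell block B.  (cell block A: 1K 0O; cell block B: 2K 2O)
6. 1 ogre ← cell block A.  (cell block A: 1K 1O; cell block B: 2K 1O)
7. 1 knight and 1 ogre → cell block B.  (cell block A: 0K 0O; cell block B: 3K 2O)

7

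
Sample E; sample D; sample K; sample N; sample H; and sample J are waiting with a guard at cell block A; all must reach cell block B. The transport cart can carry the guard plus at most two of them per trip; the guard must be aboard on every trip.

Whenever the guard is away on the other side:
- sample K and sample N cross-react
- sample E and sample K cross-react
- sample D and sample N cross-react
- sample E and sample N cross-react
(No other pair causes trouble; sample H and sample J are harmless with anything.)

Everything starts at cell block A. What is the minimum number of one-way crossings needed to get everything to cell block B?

9

Counting alone: the guard can take at most 2 across per trip to cell block B, so moving all 6 needs at least 3 loaded trips out, with a return between consecutive ones — at least 5 crossings.
The safety rule pushes this higher. Following every safe sequence of crossings, the most of the 6 that can be at cell block B as the transport cart arrives there on crossings 5, 7 is 4, 5 respectively — never all 6.
So no plan with fewer than 9 crossings exists, and this one achieves 9:
1. Guard goes to cell block B with sample E and sample N.  [cell block A: sample D, sample H, sample J, sample K | cell block B: sample E, sample N]
2. Guard goes back to cell block A with sample E.  [cell block A: sample D, sample E, sample H, sample J, sample K | cell block B: sample N]
3. Guard goes to cell block B with sample D and sample E.  [cell block A: sample H, sample J, sample K | cell block B: sample D, sample E, sample N]
4. Guard goes back to cell block A with sample N.  [cell block A: sample H, sample J, sample K, sample N | cell block B: sample D, sample E]
5. Guard goes to cell block B with sample H and sample K.  [cell block A: sample J, sample N | cell block B: sample D, sample E, sample H, sample K]
6. Guard goes back to cell block A with sample E.  [cell block A: sample E, sample J, sample N | cell block B: sample D, sample H, sample K]
7. Guard goes to cell block B with sample E and sample J.  [cell block A: sample N | cell block B: sample D, sample E, sample H, sample J, sample K]
8. Guard goes back to cell block A with sample E.  [cell block A: sample E, sample N | cell block B: sample D, sample H, sample J, sample K]
9. Guard goes to cell block B with sample E and sample N.  [cell block A: — | cell block B: sample D, sample E, sample H, sample J, sample K, sample N]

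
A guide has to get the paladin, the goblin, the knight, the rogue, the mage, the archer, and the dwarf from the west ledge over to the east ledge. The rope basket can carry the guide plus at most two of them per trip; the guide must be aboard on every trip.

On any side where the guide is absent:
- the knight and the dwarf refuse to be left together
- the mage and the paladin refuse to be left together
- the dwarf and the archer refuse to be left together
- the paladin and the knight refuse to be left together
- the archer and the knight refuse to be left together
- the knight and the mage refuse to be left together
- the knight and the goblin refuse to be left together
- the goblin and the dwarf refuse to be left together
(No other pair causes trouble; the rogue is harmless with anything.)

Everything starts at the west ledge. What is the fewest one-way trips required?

impossible

Whatever the first load, the items left behind include a forbidden pair without the guide. No opening move is safe, so no plan exists.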